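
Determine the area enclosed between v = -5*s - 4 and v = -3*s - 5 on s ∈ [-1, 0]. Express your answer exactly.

2

On [-1, 0], (-5*s - 4) - (-3*s - 5) = -2*s + 1 is ≥ 0 throughout, so the area is a single integral of |-2*s + 1|.
∫[-1,0] (-2*s + 1) ds = 2.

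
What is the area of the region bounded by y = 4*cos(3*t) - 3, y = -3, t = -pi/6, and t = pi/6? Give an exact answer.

8/3

On [-pi/6, pi/6], (4*cos(3*t) - 3) - (-3) = 4*cos(3*t) is ≥ 0 throughout, so the area is a single integral of |4*cos(3*t)|.
∫[-pi/6,pi/6] (4*cos(3*t)) dt = 8/3.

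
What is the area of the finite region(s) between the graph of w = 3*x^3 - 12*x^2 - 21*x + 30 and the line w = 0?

The curve meets the x-axis where 3*x^3 - 12*x^2 - 21*x + 30 = 0, i.e. 3*(x - 5)*(x - 1)*(x + 2) = 0, at x = -2, 1, 5.
On [-2, 1] the curve lies above the axis; ∫[-2,1] (3*x^3 - 12*x^2 - 21*x + 30) dx = 297/4, giving area 297/4.
On [1, 5] the curve lies below the axis; ∫[1,5] (3*x^3 - 12*x^2 - 21*x + 30) dx = -160, giving area 160.
Total area = 297/4 + 160 = 937/4.

937/4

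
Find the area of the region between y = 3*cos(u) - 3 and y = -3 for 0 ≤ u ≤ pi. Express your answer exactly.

The difference (3*cos(u) - 3) - (-3) = 3*cos(u) changes sign at u = pi/2 inside [0, pi], so split the integral there.
∫[0,pi/2] (3*cos(u)) du = 3.
∫[pi/2,pi] (3*cos(u)) du = -3; the area of that piece is 3.
Total area = 3 + 3 = 6.

6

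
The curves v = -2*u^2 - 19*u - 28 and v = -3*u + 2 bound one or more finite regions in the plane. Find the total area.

Set the curves equal: -2*u^2 - 19*u - 28 = -3*u + 2, so -2*u^2 - 16*u - 30 = 0, which factors as -2*(u + 3)*(u + 5) = 0. The curves meet at u = -5, -3.
On [-5, -3], v = -2*u^2 - 19*u - 28 is on top; that piece has area ∫[-5,-3] (-2*u^2 - 16*u - 30) du = 8/3.

8/3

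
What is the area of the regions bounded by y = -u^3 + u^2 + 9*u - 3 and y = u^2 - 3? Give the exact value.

81/2

Set the curves equal: -u^3 + u^2 + 9*u - 3 = u^2 - 3, so -u^3 + 9*u = 0, which factors as -u*(u - 3)*(u + 3) = 0. The curves meet at u = -3, 0, 3.
On [-3, 0], y = u^2 - 3 is on top; that piece has area ∫[-3,0] (-(-u^3 + 9*u)) du = 81/4.
On [0, 3], y = -u^3 + u^2 + 9*u - 3 is on top; that piece has area ∫[0,3] (-u^3 + 9*u) du = 81/4.
Total enclosed area = 81/4 + 81/4 = 81/2.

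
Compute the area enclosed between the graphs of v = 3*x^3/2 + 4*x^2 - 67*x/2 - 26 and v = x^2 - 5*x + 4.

2521/8

Set the curves equal: 3*x^3/2 + 4*x^2 - 67*x/2 - 26 = x^2 - 5*x + 4, so 3*x^3/2 + 3*x^2 - 57*x/2 - 30 = 0, which factors as 3*(x - 4)*(x + 1)*(x + 5)/2 = 0. The curves meet at x = -5, -1, 4.
On [-5, -1], v = 3*x^3/2 + 4*x^2 - 67*x/2 - 26 is on top; that piece has area ∫[-5,-1] (3*x^3/2 + 3*x^2 - 57*x/2 - 30) dx = 112.
On [-1, 4], v = x^2 - 5*x + 4 is on top; that piece has area ∫[-1,4] (-(3*x^3/2 + 3*x^2 - 57*x/2 - 30)) dx = 1625/8.
Total enclosed area = 112 + 1625/8 = 2521/8.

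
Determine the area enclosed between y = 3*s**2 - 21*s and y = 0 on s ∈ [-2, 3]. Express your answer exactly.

235/2

The difference (3*s**2 - 21*s) - (0) = 3*s**2 - 21*s changes sign at s = 0 inside [-2, 3], so split the integral there.
∫[-2,0] (3*s**2 - 21*s) ds = 50.
∫[0,3] (3*s**2 - 21*s) ds = -135/2; the area of that piece is 135/2.
Total area = 50 + 135/2 = 235/2.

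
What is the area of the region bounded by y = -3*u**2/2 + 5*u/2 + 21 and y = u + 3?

343/4

Set the curves equal: -3*u**2/2 + 5*u/2 + 21 = u + 3, so -3*u**2/2 + 3*u/2 + 18 = 0, which factors as -3*(u - 4)*(u + 3)/2 = 0. The curves meet at u = -3, 4.
On [-3, 4], y = -3*u**2/2 + 5*u/2 + 21 is on top; that piece has area ∫[-3,4] (-3*u**2/2 + 3*u/2 + 18) du = 343/4.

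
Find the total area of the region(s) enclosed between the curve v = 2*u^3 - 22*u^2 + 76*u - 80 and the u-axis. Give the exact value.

37/6

The curve meets the u-axis where 2*u^3 - 22*u^2 + 76*u - 80 = 0, i.e. 2*(u - 5)*(u - 4)*(u - 2) = 0, at u = 2, 4, 5.
On [2, 4] the curve lies above the axis; ∫[2,4] (2*u^3 - 22*u^2 + 76*u - 80) du = 16/3, giving area 16/3.
On [4, 5] the curve lies below the axis; ∫[4,5] (2*u^3 - 22*u^2 + 76*u - 80) du = -5/6, giving area 5/6.
Total area = 16/3 + 5/6 = 37/6.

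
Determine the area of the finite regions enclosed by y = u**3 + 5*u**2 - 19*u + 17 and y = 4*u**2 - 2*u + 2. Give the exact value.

Set the curves equal: u**3 + 5*u**2 - 19*u + 17 = 4*u**2 - 2*u + 2, so u**3 + u**2 - 17*u + 15 = 0, which factors as (u - 3)*(u - 1)*(u + 5) = 0. The curves meet at u = -5, 1, 3.
On [-5, 1], y = u**3 + 5*u**2 - 19*u + 17 is on top; that piece has area ∫[-5,1] (u**3 + u**2 - 17*u + 15) du = 180.
On [1, 3], y = 4*u**2 - 2*u + 2 is on top; that piece has area ∫[1,3] (-(u**3 + u**2 - 17*u + 15)) du = 28/3.
Total enclosed area = 180 + 28/3 = 568/3.

568/3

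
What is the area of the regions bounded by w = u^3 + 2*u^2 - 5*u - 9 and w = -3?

Set the curves equal: u^3 + 2*u^2 - 5*u - 9 = -3, so u^3 + 2*u^2 - 5*u - 6 = 0, which factors as (u - 2)*(u + 1)*(u + 3) = 0. The curves meet at u = -3, -1, 2.
On [-3, -1], w = u^3 + 2*u^2 - 5*u - 9 is on top; that piece has area ∫[-3,-1] (u^3 + 2*u^2 - 5*u - 6) du = 16/3.
On [-1, 2], w = -3 is on top; that piece has area ∫[-1,2] (-(u^3 + 2*u^2 - 5*u - 6)) du = 63/4.
Total enclosed area = 16/3 + 63/4 = 253/12.

253/12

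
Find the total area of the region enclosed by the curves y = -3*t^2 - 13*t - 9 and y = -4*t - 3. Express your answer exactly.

1/2

Set the curves equal: -3*t^2 - 13*t - 9 = -4*t - 3, so -3*t^2 - 9*t - 6 = 0, which factors as -3*(t + 1)*(t + 2) = 0. The curves meet at t = -2, -1.
On [-2, -1], y = -3*t^2 - 13*t - 9 is on top; that piece has area ∫[-2,-1] (-3*t^2 - 9*t - 6) dt = 1/2.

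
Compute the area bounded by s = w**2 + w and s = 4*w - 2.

Both boundary curves give s as a function of w, so integrate with respect to w. Setting them equal: w**2 - 3*w + 2 = 0, i.e. (w - 2)*(w - 1) = 0, so they meet at w = 1, 2.
For w in [1, 2], s = w**2 + w is on the left; area = ∫[1,2] (-(w**2 - 3*w + 2)) dw = 1/6.

1/6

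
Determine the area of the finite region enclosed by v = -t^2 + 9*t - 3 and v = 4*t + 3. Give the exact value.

Set the curves equal: -t^2 + 9*t - 3 = 4*t + 3, so -t^2 + 5*t - 6 = 0, which factors as -(t - 3)*(t - 2) = 0. The curves meet at t = 2, 3.
On [2, 3], v = -t^2 + 9*t - 3 is on top; that piece has area ∫[2,3] (-t^2 + 5*t - 6) dt = 1/6.

1/6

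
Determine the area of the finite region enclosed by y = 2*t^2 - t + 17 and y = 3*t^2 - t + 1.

256/3

Set the curves equal: 2*t^2 - t + 17 = 3*t^2 - t + 1, so -t^2 + 16 = 0, which factors as -(t - 4)*(t + 4) = 0. The curves meet at t = -4, 4.
On [-4, 4], y = 2*t^2 - t + 17 is on top; that piece has area ∫[-4,4] (-t^2 + 16) dt = 256/3.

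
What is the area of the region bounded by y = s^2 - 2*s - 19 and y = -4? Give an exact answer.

Set the curves equal: s^2 - 2*s - 19 = -4, so s^2 - 2*s - 15 = 0, which factors as (s - 5)*(s + 3) = 0. The curves meet at s = -3, 5.
On [-3, 5], y = -4 is on top; that piece has area ∫[-3,5] (-(s^2 - 2*s - 15)) ds = 256/3.

256/3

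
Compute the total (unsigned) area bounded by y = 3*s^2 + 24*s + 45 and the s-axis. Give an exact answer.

4

The curve meets the s-axis where 3*s^2 + 24*s + 45 = 0, i.e. 3*(s + 3)*(s + 5) = 0, at s = -5, -3.
On [-5, -3] the curve lies below the axis; ∫[-5,-3] (3*s^2 + 24*s + 45) ds = -4, giving area 4.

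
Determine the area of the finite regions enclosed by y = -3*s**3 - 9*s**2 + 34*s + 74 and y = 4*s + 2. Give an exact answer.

Set the curves equal: -3*s**3 - 9*s**2 + 34*s + 74 = 4*s + 2, so -3*s**3 - 9*s**2 + 30*s + 72 = 0, which factors as -3*(s - 3)*(s + 2)*(s + 4) = 0. The curves meet at s = -4, -2, 3.
On [-4, -2], y = 4*s + 2 is on top; that piece has area ∫[-4,-2] (-(-3*s**3 - 9*s**2 + 30*s + 72)) ds = 24.
On [-2, 3], y = -3*s**3 - 9*s**2 + 34*s + 74 is on top; that piece has area ∫[-2,3] (-3*s**3 - 9*s**2 + 30*s + 72) ds = 1125/4.
Total enclosed area = 24 + 1125/4 = 1221/4.

1221/4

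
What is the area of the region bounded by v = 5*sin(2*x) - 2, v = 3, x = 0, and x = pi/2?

-5 + 5*pi/2

On [0, pi/2], (5*sin(2*x) - 2) - (3) = 5*sin(2*x) - 5 is ≤ 0 throughout, so the area is a single integral of |5*sin(2*x) - 5|.
∫[0,pi/2] (5*sin(2*x) - 5) dx = 5 - 5*pi/2; the area of that piece is -5 + 5*pi/2.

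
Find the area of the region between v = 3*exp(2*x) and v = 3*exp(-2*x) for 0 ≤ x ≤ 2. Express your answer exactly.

-3 + 3*exp(-4)/2 + 3*exp(4)/2

On [0, 2], (3*exp(2*x)) - (3*exp(-2*x)) = 3*exp(2*x) - 3*exp(-2*x) is ≥ 0 throughout, so the area is a single integral of |3*exp(2*x) - 3*exp(-2*x)|.
∫[0,2] (3*exp(2*x) - 3*exp(-2*x)) dx = -3 + 3*exp(-4)/2 + 3*exp(4)/2.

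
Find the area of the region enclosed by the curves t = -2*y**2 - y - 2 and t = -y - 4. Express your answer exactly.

8/3

Both boundary curves give t as a function of y, so integrate with respect to y. Setting them equal: -2*y**2 + 2 = 0, i.e. -2*(y - 1)*(y + 1) = 0, so they meet at y = -1, 1.
For y in [-1, 1], t = -2*y**2 - y - 2 is on the right; area = ∫[-1,1] (-2*y**2 + 2) dy = 8/3.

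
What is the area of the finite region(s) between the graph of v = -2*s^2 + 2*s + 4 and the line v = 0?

The curve meets the s-axis where -2*s^2 + 2*s + 4 = 0, i.e. -2*(s - 2)*(s + 1) = 0, at s = -1, 2.
On [-1, 2] the curve lies above the axis; ∫[-1,2] (-2*s^2 + 2*s + 4) ds = 9, giving area 9.

9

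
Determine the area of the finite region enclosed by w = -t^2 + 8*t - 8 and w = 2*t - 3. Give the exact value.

Set the curves equal: -t^2 + 8*t - 8 = 2*t - 3, so -t^2 + 6*t - 5 = 0, which factors as -(t - 5)*(t - 1) = 0. The curves meet at t = 1, 5.
On [1, 5], w = -t^2 + 8*t - 8 is on top; that piece has area ∫[1,5] (-t^2 + 6*t - 5) dt = 32/3.

32/3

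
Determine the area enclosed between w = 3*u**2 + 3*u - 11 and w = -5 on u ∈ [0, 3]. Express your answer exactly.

The difference (3*u**2 + 3*u - 11) - (-5) = 3*u**2 + 3*u - 6 changes sign at u = 1 inside [0, 3], so split the integral there.
∫[0,1] (3*u**2 + 3*u - 6) du = -7/2; the area of that piece is 7/2.
∫[1,3] (3*u**2 + 3*u - 6) du = 26.
Total area = 7/2 + 26 = 59/2.

59/2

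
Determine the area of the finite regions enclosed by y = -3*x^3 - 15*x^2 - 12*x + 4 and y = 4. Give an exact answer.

71/2

Set the curves equal: -3*x^3 - 15*x^2 - 12*x + 4 = 4, so -3*x^3 - 15*x^2 - 12*x = 0, which factors as -3*x*(x + 1)*(x + 4) = 0. The curves meet at x = -4, -1, 0.
On [-4, -1], y = 4 is on top; that piece has area ∫[-4,-1] (-(-3*x^3 - 15*x^2 - 12*x)) dx = 135/4.
On [-1, 0], y = -3*x^3 - 15*x^2 - 12*x + 4 is on top; that piece has area ∫[-1,0] (-3*x^3 - 15*x^2 - 12*x) dx = 7/4.
Total enclosed area = 135/4 + 7/4 = 71/2.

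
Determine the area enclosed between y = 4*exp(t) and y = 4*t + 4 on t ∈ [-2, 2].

On [-2, 2], (4*exp(t)) - (4*t + 4) = -4*t + 4*exp(t) - 4 is ≥ 0 throughout, so the area is a single integral of |-4*t + 4*exp(t) - 4|.
∫[-2,2] (-4*t + 4*exp(t) - 4) dt = -16 - 4*exp(-2) + 4*exp(2).

-16 - 4*exp(-2) + 4*exp(2)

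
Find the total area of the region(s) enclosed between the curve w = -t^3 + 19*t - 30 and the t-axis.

517/2

The curve meets the t-axis where -t^3 + 19*t - 30 = 0, i.e. -(t - 3)*(t - 2)*(t + 5) = 0, at t = -5, 2, 3.
On [-5, 2] the curve lies below the axis; ∫[-5,2] (-t^3 + 19*t - 30) dt = -1029/4, giving area 1029/4.
On [2, 3] the curve lies above the axis; ∫[2,3] (-t^3 + 19*t - 30) dt = 5/4, giving area 5/4.
Total area = 1029/4 + 5/4 = 517/2.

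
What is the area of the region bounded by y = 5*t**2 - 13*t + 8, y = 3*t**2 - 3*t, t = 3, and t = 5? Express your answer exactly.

The difference (5*t**2 - 13*t + 8) - (3*t**2 - 3*t) = 2*t**2 - 10*t + 8 changes sign at t = 4 inside [3, 5], so split the integral there.
∫[3,4] (2*t**2 - 10*t + 8) dt = -7/3; the area of that piece is 7/3.
∫[4,5] (2*t**2 - 10*t + 8) dt = 11/3.
Total area = 7/3 + 11/3 = 6.

6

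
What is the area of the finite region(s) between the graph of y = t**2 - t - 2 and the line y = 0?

9/2

The curve meets the t-axis where t**2 - t - 2 = 0, i.e. (t - 2)*(t + 1) = 0, at t = -1, 2.
On [-1, 2] the curve lies below the axis; ∫[-1,2] (t**2 - t - 2) dt = -9/2, giving area 9/2.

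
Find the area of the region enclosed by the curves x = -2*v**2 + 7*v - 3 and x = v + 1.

Both boundary curves give x as a function of v, so integrate with respect to v. Setting them equal: -2*v**2 + 6*v - 4 = 0, i.e. -2*(v - 2)*(v - 1) = 0, so they meet at v = 1, 2.
For v in [1, 2], x = -2*v**2 + 7*v - 3 is on the right; area = ∫[1,2] (-2*v**2 + 6*v - 4) dv = 1/3.

1/3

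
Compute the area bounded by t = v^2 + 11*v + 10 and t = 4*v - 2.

Both boundary curves give t as a function of v, so integrate with respect to v. Setting them equal: v^2 + 7*v + 12 = 0, i.e. (v + 3)*(v + 4) = 0, so they meet at v = -4, -3.
For v in [-4, -3], t = v^2 + 11*v + 10 is on the left; area = ∫[-4,-3] (-(v^2 + 7*v + 12)) dv = 1/6.

1/6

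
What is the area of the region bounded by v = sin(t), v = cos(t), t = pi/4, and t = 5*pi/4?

2*sqrt(2)

On [pi/4, 5*pi/4], (sin(t)) - (cos(t)) = sin(t) - cos(t) is ≥ 0 throughout, so the area is a single integral of |sin(t) - cos(t)|.
∫[pi/4,5*pi/4] (sin(t) - cos(t)) dt = 2*sqrt(2).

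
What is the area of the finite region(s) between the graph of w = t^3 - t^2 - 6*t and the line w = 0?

The curve meets the t-axis where t^3 - t^2 - 6*t = 0, i.e. t*(t - 3)*(t + 2) = 0, at t = -2, 0, 3.
On [-2, 0] the curve lies above the axis; ∫[-2,0] (t^3 - t^2 - 6*t) dt = 16/3, giving area 16/3.
On [0, 3] the curve lies below the axis; ∫[0,3] (t^3 - t^2 - 6*t) dt = -63/4, giving area 63/4.
Total area = 16/3 + 63/4 = 253/12.

253/12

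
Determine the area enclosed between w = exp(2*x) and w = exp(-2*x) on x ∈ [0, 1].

On [0, 1], (exp(2*x)) - (exp(-2*x)) = exp(2*x) - exp(-2*x) is ≥ 0 throughout, so the area is a single integral of |exp(2*x) - exp(-2*x)|.
∫[0,1] (exp(2*x) - exp(-2*x)) dx = -1 + exp(-2)/2 + exp(2)/2.

-1 + exp(-2)/2 + exp(2)/2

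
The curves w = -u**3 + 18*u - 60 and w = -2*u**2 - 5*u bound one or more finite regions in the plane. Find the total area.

Set the curves equal: -u**3 + 18*u - 60 = -2*u**2 - 5*u, so -u**3 + 2*u**2 + 23*u - 60 = 0, which factors as -(u - 4)*(u - 3)*(u + 5) = 0. The curves meet at u = -5, 3, 4.
On [-5, 3], w = -2*u**2 - 5*u is on top; that piece has area ∫[-5,3] (-(-u**3 + 2*u**2 + 23*u - 60)) du = 1280/3.
On [3, 4], w = -u**3 + 18*u - 60 is on top; that piece has area ∫[3,4] (-u**3 + 2*u**2 + 23*u - 60) du = 17/12.
Total enclosed area = 1280/3 + 17/12 = 5137/12.

5137/12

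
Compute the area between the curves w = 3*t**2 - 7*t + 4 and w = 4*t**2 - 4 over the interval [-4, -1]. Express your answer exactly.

On [-4, -1], (3*t**2 - 7*t + 4) - (4*t**2 - 4) = -t**2 - 7*t + 8 is ≥ 0 throughout, so the area is a single integral of |-t**2 - 7*t + 8|.
∫[-4,-1] (-t**2 - 7*t + 8) dt = 111/2.

111/2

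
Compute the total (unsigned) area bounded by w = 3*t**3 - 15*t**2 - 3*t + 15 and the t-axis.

148

The curve meets the t-axis where 3*t**3 - 15*t**2 - 3*t + 15 = 0, i.e. 3*(t - 5)*(t - 1)*(t + 1) = 0, at t = -1, 1, 5.
On [-1, 1] the curve lies above the axis; ∫[-1,1] (3*t**3 - 15*t**2 - 3*t + 15) dt = 20, giving area 20.
On [1, 5] the curve lies below the axis; ∫[1,5] (3*t**3 - 15*t**2 - 3*t + 15) dt = -128, giving area 128.
Total area = 20 + 128 = 148.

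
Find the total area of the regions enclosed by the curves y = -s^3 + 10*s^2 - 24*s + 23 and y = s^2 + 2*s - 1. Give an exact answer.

1/2

Set the curves equal: -s^3 + 10*s^2 - 24*s + 23 = s^2 + 2*s - 1, so -s^3 + 9*s^2 - 26*s + 24 = 0, which factors as -(s - 4)*(s - 3)*(s - 2) = 0. The curves meet at s = 2, 3, 4.
On [2, 3], y = s^2 + 2*s - 1 is on top; that piece has area ∫[2,3] (-(-s^3 + 9*s^2 - 26*s + 24)) ds = 1/4.
On [3, 4], y = -s^3 + 10*s^2 - 24*s + 23 is on top; that piece has area ∫[3,4] (-s^3 + 9*s^2 - 26*s + 24) ds = 1/4.
Total enclosed area = 1/4 + 1/4 = 1/2.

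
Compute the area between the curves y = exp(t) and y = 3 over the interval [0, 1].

4 - exp(1)

On [0, 1], (exp(t)) - (3) = exp(t) - 3 is ≤ 0 throughout, so the area is a single integral of |exp(t) - 3|.
∫[0,1] (exp(t) - 3) dt = -4 + exp(1); the area of that piece is 4 - exp(1).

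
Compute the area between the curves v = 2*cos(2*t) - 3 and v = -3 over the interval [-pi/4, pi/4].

2

On [-pi/4, pi/4], (2*cos(2*t) - 3) - (-3) = 2*cos(2*t) is ≥ 0 throughout, so the area is a single integral of |2*cos(2*t)|.
∫[-pi/4,pi/4] (2*cos(2*t)) dt = 2.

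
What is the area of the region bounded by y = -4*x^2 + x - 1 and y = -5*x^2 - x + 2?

Set the curves equal: -4*x^2 + x - 1 = -5*x^2 - x + 2, so x^2 + 2*x - 3 = 0, which factors as (x - 1)*(x + 3) = 0. The curves meet at x = -3, 1.
On [-3, 1], y = -5*x^2 - x + 2 is on top; that piece has area ∫[-3,1] (-(x^2 + 2*x - 3)) dx = 32/3.

32/3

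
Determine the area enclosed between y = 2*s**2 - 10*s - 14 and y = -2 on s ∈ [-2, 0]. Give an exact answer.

The difference (2*s**2 - 10*s - 14) - (-2) = 2*s**2 - 10*s - 12 changes sign at s = -1 inside [-2, 0], so split the integral there.
∫[-2,-1] (2*s**2 - 10*s - 12) ds = 23/3.
∫[-1,0] (2*s**2 - 10*s - 12) ds = -19/3; the area of that piece is 19/3.
Total area = 23/3 + 19/3 = 14.

14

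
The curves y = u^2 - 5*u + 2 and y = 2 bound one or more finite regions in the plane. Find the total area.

Set the curves equal: u^2 - 5*u + 2 = 2, so u^2 - 5*u = 0, which factors as u*(u - 5) = 0. The curves meet at u = 0, 5.
On [0, 5], y = 2 is on top; that piece has area ∫[0,5] (-(u^2 - 5*u)) du = 125/6.

125/6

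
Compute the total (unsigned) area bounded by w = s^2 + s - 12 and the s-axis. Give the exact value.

343/6

The curve meets the s-axis where s^2 + s - 12 = 0, i.e. (s - 3)*(s + 4) = 0, at s = -4, 3.
On [-4, 3] the curve lies below the axis; ∫[-4,3] (s^2 + s - 12) ds = -343/6, giving area 343/6.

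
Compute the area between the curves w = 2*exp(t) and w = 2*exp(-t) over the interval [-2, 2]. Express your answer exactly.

-8 + 4*exp(-2) + 4*exp(2)

The difference (2*exp(t)) - (2*exp(-t)) = 2*exp(t) - 2*exp(-t) changes sign at t = 0 inside [-2, 2], so split the integral there.
∫[-2,0] (2*exp(t) - 2*exp(-t)) dt = -2*exp(2) - 2*exp(-2) + 4; the area of that piece is -4 + 2*exp(-2) + 2*exp(2).
∫[0,2] (2*exp(t) - 2*exp(-t)) dt = -4 + 2*exp(-2) + 2*exp(2).
Total area = (-4 + 2*exp(-2) + 2*exp(2)) + (-4 + 2*exp(-2) + 2*exp(2)) = -8 + 4*exp(-2) + 4*exp(2).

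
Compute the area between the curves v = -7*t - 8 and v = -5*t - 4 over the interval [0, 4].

32

On [0, 4], (-7*t - 8) - (-5*t - 4) = -2*t - 4 is ≤ 0 throughout, so the area is a single integral of |-2*t - 4|.
∫[0,4] (-2*t - 4) dt = -32; the area of that piece is 32.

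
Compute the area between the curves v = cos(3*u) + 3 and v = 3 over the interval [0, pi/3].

The difference (cos(3*u) + 3) - (3) = cos(3*u) changes sign at u = pi/6 inside [0, pi/3], so split the integral there.
∫[0,pi/6] (cos(3*u)) du = 1/3.
∫[pi/6,pi/3] (cos(3*u)) du = -1/3; the area of that piece is 1/3.
Total area = 1/3 + 1/3 = 2/3.

2/3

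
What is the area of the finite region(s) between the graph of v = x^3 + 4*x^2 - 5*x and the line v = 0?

The curve meets the x-axis where x^3 + 4*x^2 - 5*x = 0, i.e. x*(x - 1)*(x + 5) = 0, at x = -5, 0, 1.
On [-5, 0] the curve lies above the axis; ∫[-5,0] (x^3 + 4*x^2 - 5*x) dx = 875/12, giving area 875/12.
On [0, 1] the curve lies below the axis; ∫[0,1] (x^3 + 4*x^2 - 5*x) dx = -11/12, giving area 11/12.
Total area = 875/12 + 11/12 = 443/6.

443/6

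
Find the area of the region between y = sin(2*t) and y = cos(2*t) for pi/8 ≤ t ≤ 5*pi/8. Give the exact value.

On [pi/8, 5*pi/8], (sin(2*t)) - (cos(2*t)) = sin(2*t) - cos(2*t) is ≥ 0 throughout, so the area is a single integral of |sin(2*t) - cos(2*t)|.
∫[pi/8,5*pi/8] (sin(2*t) - cos(2*t)) dt = sqrt(2).

sqrt(2)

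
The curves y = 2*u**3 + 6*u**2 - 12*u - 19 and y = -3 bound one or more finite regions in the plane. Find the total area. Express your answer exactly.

Set the curves equal: 2*u**3 + 6*u**2 - 12*u - 19 = -3, so 2*u**3 + 6*u**2 - 12*u - 16 = 0, which factors as 2*(u - 2)*(u + 1)*(u + 4) = 0. The curves meet at u = -4, -1, 2.
On [-4, -1], y = 2*u**3 + 6*u**2 - 12*u - 19 is on top; that piece has area ∫[-4,-1] (2*u**3 + 6*u**2 - 12*u - 16) du = 81/2.
On [-1, 2], y = -3 is on top; that piece has area ∫[-1,2] (-(2*u**3 + 6*u**2 - 12*u - 16)) du = 81/2.
Total enclosed area = 81/2 + 81/2 = 81.

81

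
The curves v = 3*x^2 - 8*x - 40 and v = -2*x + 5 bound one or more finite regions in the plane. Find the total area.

256

Set the curves equal: 3*x^2 - 8*x - 40 = -2*x + 5, so 3*x^2 - 6*x - 45 = 0, which factors as 3*(x - 5)*(x + 3) = 0. The curves meet at x = -3, 5.
On [-3, 5], v = -2*x + 5 is on top; that piece has area ∫[-3,5] (-(3*x^2 - 6*x - 45)) dx = 256.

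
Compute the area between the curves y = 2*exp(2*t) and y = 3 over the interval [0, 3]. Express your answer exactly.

The difference (2*exp(2*t)) - (3) = 2*exp(2*t) - 3 changes sign at t = -log(2)/2 + log(3)/2 inside [0, 3], so split the integral there.
∫[0,-log(2)/2 + log(3)/2] (2*exp(2*t) - 3) dt = log(2*sqrt(6)/9) + 1/2; the area of that piece is -1/2 + log(3*sqrt(6)/4).
∫[-log(2)/2 + log(3)/2,3] (2*exp(2*t) - 3) dt = -21/2 - 3*log(2)/2 + 3*log(3)/2 + exp(6).
Total area = (-1/2 + log(3*sqrt(6)/4)) + (-21/2 - 3*log(2)/2 + 3*log(3)/2 + exp(6)) = -11 - 7*log(2)/2 + log(6)/2 + 5*log(3)/2 + exp(6).

-11 - 7*log(2)/2 + log(6)/2 + 5*log(3)/2 + exp(6)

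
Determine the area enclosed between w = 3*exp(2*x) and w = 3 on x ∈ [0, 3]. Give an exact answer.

-21/2 + 3*exp(6)/2

On [0, 3], (3*exp(2*x)) - (3) = 3*exp(2*x) - 3 is ≥ 0 throughout, so the area is a single integral of |3*exp(2*x) - 3|.
∫[0,3] (3*exp(2*x) - 3) dx = -21/2 + 3*exp(6)/2.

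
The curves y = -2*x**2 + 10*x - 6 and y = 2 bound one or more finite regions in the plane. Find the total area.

9

Set the curves equal: -2*x**2 + 10*x - 6 = 2, so -2*x**2 + 10*x - 8 = 0, which factors as -2*(x - 4)*(x - 1) = 0. The curves meet at x = 1, 4.
On [1, 4], y = -2*x**2 + 10*x - 6 is on top; that piece has area ∫[1,4] (-2*x**2 + 10*x - 8) dx = 9.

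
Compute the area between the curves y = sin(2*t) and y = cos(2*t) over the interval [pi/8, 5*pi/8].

On [pi/8, 5*pi/8], (sin(2*t)) - (cos(2*t)) = sin(2*t) - cos(2*t) is ≥ 0 throughout, so the area is a single integral of |sin(2*t) - cos(2*t)|.
∫[pi/8,5*pi/8] (sin(2*t) - cos(2*t)) dt = sqrt(2).

sqrt(2)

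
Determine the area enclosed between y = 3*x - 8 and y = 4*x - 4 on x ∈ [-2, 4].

On [-2, 4], (3*x - 8) - (4*x - 4) = -x - 4 is ≤ 0 throughout, so the area is a single integral of |-x - 4|.
∫[-2,4] (-x - 4) dx = -30; the area of that piece is 30.

30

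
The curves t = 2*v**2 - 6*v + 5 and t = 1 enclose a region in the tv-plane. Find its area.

1/3

Both boundary curves give t as a function of v, so integrate with respect to v. Setting them equal: 2*v**2 - 6*v + 4 = 0, i.e. 2*(v - 2)*(v - 1) = 0, so they meet at v = 1, 2.
For v in [1, 2], t = 2*v**2 - 6*v + 5 is on the left; area = ∫[1,2] (-(2*v**2 - 6*v + 4)) dv = 1/3.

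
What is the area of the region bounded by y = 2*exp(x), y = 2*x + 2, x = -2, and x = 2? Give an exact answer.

-8 - 2*exp(-2) + 2*exp(2)

On [-2, 2], (2*exp(x)) - (2*x + 2) = -2*x + 2*exp(x) - 2 is ≥ 0 throughout, so the area is a single integral of |-2*x + 2*exp(x) - 2|.
∫[-2,2] (-2*x + 2*exp(x) - 2) dx = -8 - 2*exp(-2) + 2*exp(2).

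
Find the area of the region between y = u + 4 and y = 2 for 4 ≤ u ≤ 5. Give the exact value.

On [4, 5], (u + 4) - (2) = u + 2 is ≥ 0 throughout, so the area is a single integral of |u + 2|.
∫[4,5] (u + 2) du = 13/2.

13/2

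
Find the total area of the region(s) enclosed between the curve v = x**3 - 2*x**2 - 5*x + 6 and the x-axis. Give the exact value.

The curve meets the x-axis where x**3 - 2*x**2 - 5*x + 6 = 0, i.e. (x - 3)*(x - 1)*(x + 2) = 0, at x = -2, 1, 3.
On [-2, 1] the curve lies above the axis; ∫[-2,1] (x**3 - 2*x**2 - 5*x + 6) dx = 63/4, giving area 63/4.
On [1, 3] the curve lies below the axis; ∫[1,3] (x**3 - 2*x**2 - 5*x + 6) dx = -16/3, giving area 16/3.
Total area = 63/4 + 16/3 = 253/12.

253/12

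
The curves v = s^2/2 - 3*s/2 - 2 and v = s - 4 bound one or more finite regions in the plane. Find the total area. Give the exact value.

Set the curves equal: s^2/2 - 3*s/2 - 2 = s - 4, so s^2/2 - 5*s/2 + 2 = 0, which factors as (s - 4)*(s - 1)/2 = 0. The curves meet at s = 1, 4.
On [1, 4], v = s - 4 is on top; that piece has area ∫[1,4] (-(s^2/2 - 5*s/2 + 2)) ds = 9/4.

9/4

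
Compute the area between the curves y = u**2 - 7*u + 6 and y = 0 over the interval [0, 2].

5

The difference (u**2 - 7*u + 6) - (0) = u**2 - 7*u + 6 changes sign at u = 1 inside [0, 2], so split the integral there.
∫[0,1] (u**2 - 7*u + 6) du = 17/6.
∫[1,2] (u**2 - 7*u + 6) du = -13/6; the area of that piece is 13/6.
Total area = 17/6 + 13/6 = 5.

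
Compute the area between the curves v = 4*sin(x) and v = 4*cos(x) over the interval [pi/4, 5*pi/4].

8*sqrt(2)

On [pi/4, 5*pi/4], (4*sin(x)) - (4*cos(x)) = 4*sin(x) - 4*cos(x) is ≥ 0 throughout, so the area is a single integral of |4*sin(x) - 4*cos(x)|.
∫[pi/4,5*pi/4] (4*sin(x) - 4*cos(x)) dx = 8*sqrt(2).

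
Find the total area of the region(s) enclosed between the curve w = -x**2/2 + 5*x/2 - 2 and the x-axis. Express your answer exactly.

9/4

The curve meets the x-axis where -x**2/2 + 5*x/2 - 2 = 0, i.e. -(x - 4)*(x - 1)/2 = 0, at x = 1, 4.
On [1, 4] the curve lies above the axis; ∫[1,4] (-x**2/2 + 5*x/2 - 2) dx = 9/4, giving area 9/4.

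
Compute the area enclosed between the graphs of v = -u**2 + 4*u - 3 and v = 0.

4/3

Set the curves equal: -u**2 + 4*u - 3 = 0, so -u**2 + 4*u - 3 = 0, which factors as -(u - 3)*(u - 1) = 0. The curves meet at u = 1, 3.
On [1, 3], v = -u**2 + 4*u - 3 is on top; that piece has area ∫[1,3] (-u**2 + 4*u - 3) du = 4/3.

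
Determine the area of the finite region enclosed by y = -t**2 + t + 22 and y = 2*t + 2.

243/2

Set the curves equal: -t**2 + t + 22 = 2*t + 2, so -t**2 - t + 20 = 0, which factors as -(t - 4)*(t + 5) = 0. The curves meet at t = -5, 4.
On [-5, 4], y = -t**2 + t + 22 is on top; that piece has area ∫[-5,4] (-t**2 - t + 20) dt = 243/2.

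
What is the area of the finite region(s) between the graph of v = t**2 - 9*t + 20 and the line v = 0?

1/6

The curve meets the t-axis where t**2 - 9*t + 20 = 0, i.e. (t - 5)*(t - 4) = 0, at t = 4, 5.
On [4, 5] the curve lies below the axis; ∫[4,5] (t**2 - 9*t + 20) dt = -1/6, giving area 1/6.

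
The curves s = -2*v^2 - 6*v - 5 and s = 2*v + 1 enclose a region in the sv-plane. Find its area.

Both boundary curves give s as a function of v, so integrate with respect to v. Setting them equal: -2*v^2 - 8*v - 6 = 0, i.e. -2*(v + 1)*(v + 3) = 0, so they meet at v = -3, -1.
For v in [-3, -1], s = -2*v^2 - 6*v - 5 is on the right; area = ∫[-3,-1] (-2*v^2 - 8*v - 6) dv = 8/3.

8/3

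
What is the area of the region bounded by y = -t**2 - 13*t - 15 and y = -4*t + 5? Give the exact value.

Set the curves equal: -t**2 - 13*t - 15 = -4*t + 5, so -t**2 - 9*t - 20 = 0, which factors as -(t + 4)*(t + 5) = 0. The curves meet at t = -5, -4.
On [-5, -4], y = -t**2 - 13*t - 15 is on top; that piece has area ∫[-5,-4] (-t**2 - 9*t - 20) dt = 1/6.

1/6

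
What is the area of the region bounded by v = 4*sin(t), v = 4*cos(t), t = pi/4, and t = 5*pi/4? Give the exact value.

8*sqrt(2)

On [pi/4, 5*pi/4], (4*sin(t)) - (4*cos(t)) = 4*sin(t) - 4*cos(t) is ≥ 0 throughout, so the area is a single integral of |4*sin(t) - 4*cos(t)|.
∫[pi/4,5*pi/4] (4*sin(t) - 4*cos(t)) dt = 8*sqrt(2).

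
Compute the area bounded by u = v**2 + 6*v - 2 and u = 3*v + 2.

125/6

Both boundary curves give u as a function of v, so integrate with respect to v. Setting them equal: v**2 + 3*v - 4 = 0, i.e. (v - 1)*(v + 4) = 0, so they meet at v = -4, 1.
For v in [-4, 1], u = v**2 + 6*v - 2 is on the left; area = ∫[-4,1] (-(v**2 + 3*v - 4)) dv = 125/6.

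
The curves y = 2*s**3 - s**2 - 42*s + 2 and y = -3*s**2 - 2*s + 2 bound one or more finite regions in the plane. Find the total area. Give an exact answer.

Set the curves equal: 2*s**3 - s**2 - 42*s + 2 = -3*s**2 - 2*s + 2, so 2*s**3 + 2*s**2 - 40*s = 0, which factors as 2*s*(s - 4)*(s + 5) = 0. The curves meet at s = -5, 0, 4.
On [-5, 0], y = 2*s**3 - s**2 - 42*s + 2 is on top; that piece has area ∫[-5,0] (2*s**3 + 2*s**2 - 40*s) ds = 1625/6.
On [0, 4], y = -3*s**2 - 2*s + 2 is on top; that piece has area ∫[0,4] (-(2*s**3 + 2*s**2 - 40*s)) ds = 448/3.
Total enclosed area = 1625/6 + 448/3 = 2521/6.

2521/6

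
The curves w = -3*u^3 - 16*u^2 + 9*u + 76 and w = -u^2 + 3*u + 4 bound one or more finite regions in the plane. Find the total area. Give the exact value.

443/2

Set the curves equal: -3*u^3 - 16*u^2 + 9*u + 76 = -u^2 + 3*u + 4, so -3*u^3 - 15*u^2 + 6*u + 72 = 0, which factors as -3*(u - 2)*(u + 3)*(u + 4) = 0. The curves meet at u = -4, -3, 2.
On [-4, -3], w = -u^2 + 3*u + 4 is on top; that piece has area ∫[-4,-3] (-(-3*u^3 - 15*u^2 + 6*u + 72)) du = 11/4.
On [-3, 2], w = -3*u^3 - 16*u^2 + 9*u + 76 is on top; that piece has area ∫[-3,2] (-3*u^3 - 15*u^2 + 6*u + 72) du = 875/4.
Total enclosed area = 11/4 + 875/4 = 443/2.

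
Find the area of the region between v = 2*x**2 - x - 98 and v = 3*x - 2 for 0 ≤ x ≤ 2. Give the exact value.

584/3

On [0, 2], (2*x**2 - x - 98) - (3*x - 2) = 2*x**2 - 4*x - 96 is ≤ 0 throughout, so the area is a single integral of |2*x**2 - 4*x - 96|.
∫[0,2] (2*x**2 - 4*x - 96) dx = -584/3; the area of that piece is 584/3.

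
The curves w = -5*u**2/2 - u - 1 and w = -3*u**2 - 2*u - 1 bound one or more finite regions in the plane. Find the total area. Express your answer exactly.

Set the curves equal: -5*u**2/2 - u - 1 = -3*u**2 - 2*u - 1, so u**2/2 + u = 0, which factors as u*(u + 2)/2 = 0. The curves meet at u = -2, 0.
On [-2, 0], w = -3*u**2 - 2*u - 1 is on top; that piece has area ∫[-2,0] (-(u**2/2 + u)) du = 2/3.

2/3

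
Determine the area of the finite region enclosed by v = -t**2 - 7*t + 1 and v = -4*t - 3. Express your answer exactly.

Set the curves equal: -t**2 - 7*t + 1 = -4*t - 3, so -t**2 - 3*t + 4 = 0, which factors as -(t - 1)*(t + 4) = 0. The curves meet at t = -4, 1.
On [-4, 1], v = -t**2 - 7*t + 1 is on top; that piece has area ∫[-4,1] (-t**2 - 3*t + 4) dt = 125/6.

125/6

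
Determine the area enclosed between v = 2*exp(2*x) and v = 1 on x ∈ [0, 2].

On [0, 2], (2*exp(2*x)) - (1) = 2*exp(2*x) - 1 is ≥ 0 throughout, so the area is a single integral of |2*exp(2*x) - 1|.
∫[0,2] (2*exp(2*x) - 1) dx = -3 + exp(4).

-3 + exp(4)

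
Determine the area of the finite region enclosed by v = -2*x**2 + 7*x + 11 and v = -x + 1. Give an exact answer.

Set the curves equal: -2*x**2 + 7*x + 11 = -x + 1, so -2*x**2 + 8*x + 10 = 0, which factors as -2*(x - 5)*(x + 1) = 0. The curves meet at x = -1, 5.
On [-1, 5], v = -2*x**2 + 7*x + 11 is on top; that piece has area ∫[-1,5] (-2*x**2 + 8*x + 10) dx = 72.

72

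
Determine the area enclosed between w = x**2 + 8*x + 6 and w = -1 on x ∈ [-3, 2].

136/3

The difference (x**2 + 8*x + 6) - (-1) = x**2 + 8*x + 7 changes sign at x = -1 inside [-3, 2], so split the integral there.
∫[-3,-1] (x**2 + 8*x + 7) dx = -28/3; the area of that piece is 28/3.
∫[-1,2] (x**2 + 8*x + 7) dx = 36.
Total area = 28/3 + 36 = 136/3.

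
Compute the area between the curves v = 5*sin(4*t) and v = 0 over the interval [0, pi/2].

The difference (5*sin(4*t)) - (0) = 5*sin(4*t) changes sign at t = pi/4 inside [0, pi/2], so split the integral there.
∫[0,pi/4] (5*sin(4*t)) dt = 5/2.
∫[pi/4,pi/2] (5*sin(4*t)) dt = -5/2; the area of that piece is 5/2.
Total area = 5/2 + 5/2 = 5.

5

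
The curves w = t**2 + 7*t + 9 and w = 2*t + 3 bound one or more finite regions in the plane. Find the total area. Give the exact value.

Set the curves equal: t**2 + 7*t + 9 = 2*t + 3, so t**2 + 5*t + 6 = 0, which factors as (t + 2)*(t + 3) = 0. The curves meet at t = -3, -2.
On [-3, -2], w = 2*t + 3 is on top; that piece has area ∫[-3,-2] (-(t**2 + 5*t + 6)) dt = 1/6.

1/6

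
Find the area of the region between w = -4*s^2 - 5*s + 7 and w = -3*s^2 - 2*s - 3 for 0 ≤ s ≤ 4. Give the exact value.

28

The difference (-4*s^2 - 5*s + 7) - (-3*s^2 - 2*s - 3) = -s^2 - 3*s + 10 changes sign at s = 2 inside [0, 4], so split the integral there.
∫[0,2] (-s^2 - 3*s + 10) ds = 34/3.
∫[2,4] (-s^2 - 3*s + 10) ds = -50/3; the area of that piece is 50/3.
Total area = 34/3 + 50/3 = 28.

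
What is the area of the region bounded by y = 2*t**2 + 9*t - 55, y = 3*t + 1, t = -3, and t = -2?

175/3

On [-3, -2], (2*t**2 + 9*t - 55) - (3*t + 1) = 2*t**2 + 6*t - 56 is ≤ 0 throughout, so the area is a single integral of |2*t**2 + 6*t - 56|.
∫[-3,-2] (2*t**2 + 6*t - 56) dt = -175/3; the area of that piece is 175/3.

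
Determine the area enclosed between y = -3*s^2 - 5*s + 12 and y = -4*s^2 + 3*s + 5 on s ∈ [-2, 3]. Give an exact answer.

The difference (-3*s^2 - 5*s + 12) - (-4*s^2 + 3*s + 5) = s^2 - 8*s + 7 changes sign at s = 1 inside [-2, 3], so split the integral there.
∫[-2,1] (s^2 - 8*s + 7) ds = 36.
∫[1,3] (s^2 - 8*s + 7) ds = -28/3; the area of that piece is 28/3.
Total area = 36 + 28/3 = 136/3.

136/3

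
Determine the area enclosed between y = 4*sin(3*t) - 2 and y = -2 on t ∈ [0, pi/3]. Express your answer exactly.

On [0, pi/3], (4*sin(3*t) - 2) - (-2) = 4*sin(3*t) is ≥ 0 throughout, so the area is a single integral of |4*sin(3*t)|.
∫[0,pi/3] (4*sin(3*t)) dt = 8/3.

8/3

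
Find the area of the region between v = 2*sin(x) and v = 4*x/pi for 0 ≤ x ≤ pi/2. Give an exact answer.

On [0, pi/2], (2*sin(x)) - (4*x/pi) = -4*x/pi + 2*sin(x) is ≥ 0 throughout, so the area is a single integral of |-4*x/pi + 2*sin(x)|.
∫[0,pi/2] (-4*x/pi + 2*sin(x)) dx = 2 - pi/2.

2 - pi/2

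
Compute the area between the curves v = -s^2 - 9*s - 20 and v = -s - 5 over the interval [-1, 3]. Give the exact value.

On [-1, 3], (-s^2 - 9*s - 20) - (-s - 5) = -s^2 - 8*s - 15 is ≤ 0 throughout, so the area is a single integral of |-s^2 - 8*s - 15|.
∫[-1,3] (-s^2 - 8*s - 15) ds = -304/3; the area of that piece is 304/3.

304/3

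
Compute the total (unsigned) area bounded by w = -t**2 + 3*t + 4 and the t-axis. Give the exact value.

The curve meets the t-axis where -t**2 + 3*t + 4 = 0, i.e. -(t - 4)*(t + 1) = 0, at t = -1, 4.
On [-1, 4] the curve lies above the axis; ∫[-1,4] (-t**2 + 3*t + 4) dt = 125/6, giving area 125/6.

125/6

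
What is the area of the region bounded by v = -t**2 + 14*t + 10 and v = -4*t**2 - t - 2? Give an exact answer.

27/2

Set the curves equal: -t**2 + 14*t + 10 = -4*t**2 - t - 2, so 3*t**2 + 15*t + 12 = 0, which factors as 3*(t + 1)*(t + 4) = 0. The curves meet at t = -4, -1.
On [-4, -1], v = -4*t**2 - t - 2 is on top; that piece has area ∫[-4,-1] (-(3*t**2 + 15*t + 12)) dt = 27/2.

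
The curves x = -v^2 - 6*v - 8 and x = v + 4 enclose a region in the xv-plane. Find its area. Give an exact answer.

1/6

Both boundary curves give x as a function of v, so integrate with respect to v. Setting them equal: -v^2 - 7*v - 12 = 0, i.e. -(v + 3)*(v + 4) = 0, so they meet at v = -4, -3.
For v in [-4, -3], x = -v^2 - 6*v - 8 is on the right; area = ∫[-4,-3] (-v^2 - 7*v - 12) dv = 1/6.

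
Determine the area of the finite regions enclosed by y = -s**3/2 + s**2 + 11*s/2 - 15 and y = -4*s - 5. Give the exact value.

2521/24

Set the curves equal: -s**3/2 + s**2 + 11*s/2 - 15 = -4*s - 5, so -s**3/2 + s**2 + 19*s/2 - 10 = 0, which factors as -(s - 5)*(s - 1)*(s + 4)/2 = 0. The curves meet at s = -4, 1, 5.
On [-4, 1], y = -4*s - 5 is on top; that piece has area ∫[-4,1] (-(-s**3/2 + s**2 + 19*s/2 - 10)) ds = 1625/24.
On [1, 5], y = -s**3/2 + s**2 + 11*s/2 - 15 is on top; that piece has area ∫[1,5] (-s**3/2 + s**2 + 19*s/2 - 10) ds = 112/3.
Total enclosed area = 1625/24 + 112/3 = 2521/24.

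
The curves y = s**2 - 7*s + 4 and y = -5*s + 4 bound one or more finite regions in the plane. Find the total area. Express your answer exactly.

Set the curves equal: s**2 - 7*s + 4 = -5*s + 4, so s**2 - 2*s = 0, which factors as s*(s - 2) = 0. The curves meet at s = 0, 2.
On [0, 2], y = -5*s + 4 is on top; that piece has area ∫[0,2] (-(s**2 - 2*s)) ds = 4/3.

4/3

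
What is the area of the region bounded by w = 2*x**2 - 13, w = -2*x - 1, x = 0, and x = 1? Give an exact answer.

31/3

On [0, 1], (2*x**2 - 13) - (-2*x - 1) = 2*x**2 + 2*x - 12 is ≤ 0 throughout, so the area is a single integral of |2*x**2 + 2*x - 12|.
∫[0,1] (2*x**2 + 2*x - 12) dx = -31/3; the area of that piece is 31/3.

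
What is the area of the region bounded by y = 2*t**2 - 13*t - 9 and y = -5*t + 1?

72

Set the curves equal: 2*t**2 - 13*t - 9 = -5*t + 1, so 2*t**2 - 8*t - 10 = 0, which factors as 2*(t - 5)*(t + 1) = 0. The curves meet at t = -1, 5.
On [-1, 5], y = -5*t + 1 is on top; that piece has area ∫[-1,5] (-(2*t**2 - 8*t - 10)) dt = 72.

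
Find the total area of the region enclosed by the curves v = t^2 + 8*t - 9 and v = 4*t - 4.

36

Set the curves equal: t^2 + 8*t - 9 = 4*t - 4, so t^2 + 4*t - 5 = 0, which factors as (t - 1)*(t + 5) = 0. The curves meet at t = -5, 1.
On [-5, 1], v = 4*t - 4 is on top; that piece has area ∫[-5,1] (-(t^2 + 4*t - 5)) dt = 36.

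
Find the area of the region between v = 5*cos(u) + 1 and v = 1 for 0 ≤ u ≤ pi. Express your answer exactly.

The difference (5*cos(u) + 1) - (1) = 5*cos(u) changes sign at u = pi/2 inside [0, pi], so split the integral there.
∫[0,pi/2] (5*cos(u)) du = 5.
∫[pi/2,pi] (5*cos(u)) du = -5; the area of that piece is 5.
Total area = 5 + 5 = 10.

10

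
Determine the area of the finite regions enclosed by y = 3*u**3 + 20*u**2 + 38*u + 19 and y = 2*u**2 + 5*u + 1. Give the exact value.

3/2

Set the curves equal: 3*u**3 + 20*u**2 + 38*u + 19 = 2*u**2 + 5*u + 1, so 3*u**3 + 18*u**2 + 33*u + 18 = 0, which factors as 3*(u + 1)*(u + 2)*(u + 3) = 0. The curves meet at u = -3, -2, -1.
On [-3, -2], y = 3*u**3 + 20*u**2 + 38*u + 19 is on top; that piece has area ∫[-3,-2] (3*u**3 + 18*u**2 + 33*u + 18) du = 3/4.
On [-2, -1], y = 2*u**2 + 5*u + 1 is on top; that piece has area ∫[-2,-1] (-(3*u**3 + 18*u**2 + 33*u + 18)) du = 3/4.
Total enclosed area = 3/4 + 3/4 = 3/2.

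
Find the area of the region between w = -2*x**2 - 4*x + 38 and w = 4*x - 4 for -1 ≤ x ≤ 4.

128

The difference (-2*x**2 - 4*x + 38) - (4*x - 4) = -2*x**2 - 8*x + 42 changes sign at x = 3 inside [-1, 4], so split the integral there.
∫[-1,3] (-2*x**2 - 8*x + 42) dx = 352/3.
∫[3,4] (-2*x**2 - 8*x + 42) dx = -32/3; the area of that piece is 32/3.
Total area = 352/3 + 32/3 = 128.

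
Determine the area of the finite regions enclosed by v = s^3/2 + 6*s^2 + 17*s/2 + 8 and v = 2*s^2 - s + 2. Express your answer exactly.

Set the curves equal: s^3/2 + 6*s^2 + 17*s/2 + 8 = 2*s^2 - s + 2, so s^3/2 + 4*s^2 + 19*s/2 + 6 = 0, which factors as (s + 1)*(s + 3)*(s + 4)/2 = 0. The curves meet at s = -4, -3, -1.
On [-4, -3], v = s^3/2 + 6*s^2 + 17*s/2 + 8 is on top; that piece has area ∫[-4,-3] (s^3/2 + 4*s^2 + 19*s/2 + 6) ds = 5/24.
On [-3, -1], v = 2*s^2 - s + 2 is on top; that piece has area ∫[-3,-1] (-(s^3/2 + 4*s^2 + 19*s/2 + 6)) ds = 4/3.
Total enclosed area = 5/24 + 4/3 = 37/24.

37/24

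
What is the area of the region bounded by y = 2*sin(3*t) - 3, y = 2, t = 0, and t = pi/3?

-4/3 + 5*pi/3

On [0, pi/3], (2*sin(3*t) - 3) - (2) = 2*sin(3*t) - 5 is ≤ 0 throughout, so the area is a single integral of |2*sin(3*t) - 5|.
∫[0,pi/3] (2*sin(3*t) - 5) dt = 4/3 - 5*pi/3; the area of that piece is -4/3 + 5*pi/3.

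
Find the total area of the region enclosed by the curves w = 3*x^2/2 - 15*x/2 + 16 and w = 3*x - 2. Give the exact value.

Set the curves equal: 3*x^2/2 - 15*x/2 + 16 = 3*x - 2, so 3*x^2/2 - 21*x/2 + 18 = 0, which factors as 3*(x - 4)*(x - 3)/2 = 0. The curves meet at x = 3, 4.
On [3, 4], w = 3*x - 2 is on top; that piece has area ∫[3,4] (-(3*x^2/2 - 21*x/2 + 18)) dx = 1/4.

1/4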